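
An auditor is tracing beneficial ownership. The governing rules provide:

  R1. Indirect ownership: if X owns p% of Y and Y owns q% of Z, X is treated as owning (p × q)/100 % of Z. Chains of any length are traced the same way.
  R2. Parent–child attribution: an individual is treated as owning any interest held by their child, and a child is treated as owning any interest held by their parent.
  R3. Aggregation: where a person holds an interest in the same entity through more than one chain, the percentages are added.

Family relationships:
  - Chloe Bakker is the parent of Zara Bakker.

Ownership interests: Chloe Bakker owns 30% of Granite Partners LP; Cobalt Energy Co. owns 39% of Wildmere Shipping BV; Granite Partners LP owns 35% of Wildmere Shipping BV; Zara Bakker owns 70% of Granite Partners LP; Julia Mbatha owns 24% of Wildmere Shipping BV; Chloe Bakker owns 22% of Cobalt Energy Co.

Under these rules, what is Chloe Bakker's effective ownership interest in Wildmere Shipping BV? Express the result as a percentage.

43.58%

By parent–child attribution (R2), Chloe Bakker is treated as also owning Zara Bakker's interest in Granite Partners LP, giving 30% + 70% = 100%.
Chain via Cobalt Energy Co. (R1): 22% × 39% = 8.58% of Wildmere Shipping BV.
Chain via Granite Partners LP (R1): 100% × 35% = 35% of Wildmere Shipping BV.
Aggregating (R3): 8.58% + 35% = 43.58%.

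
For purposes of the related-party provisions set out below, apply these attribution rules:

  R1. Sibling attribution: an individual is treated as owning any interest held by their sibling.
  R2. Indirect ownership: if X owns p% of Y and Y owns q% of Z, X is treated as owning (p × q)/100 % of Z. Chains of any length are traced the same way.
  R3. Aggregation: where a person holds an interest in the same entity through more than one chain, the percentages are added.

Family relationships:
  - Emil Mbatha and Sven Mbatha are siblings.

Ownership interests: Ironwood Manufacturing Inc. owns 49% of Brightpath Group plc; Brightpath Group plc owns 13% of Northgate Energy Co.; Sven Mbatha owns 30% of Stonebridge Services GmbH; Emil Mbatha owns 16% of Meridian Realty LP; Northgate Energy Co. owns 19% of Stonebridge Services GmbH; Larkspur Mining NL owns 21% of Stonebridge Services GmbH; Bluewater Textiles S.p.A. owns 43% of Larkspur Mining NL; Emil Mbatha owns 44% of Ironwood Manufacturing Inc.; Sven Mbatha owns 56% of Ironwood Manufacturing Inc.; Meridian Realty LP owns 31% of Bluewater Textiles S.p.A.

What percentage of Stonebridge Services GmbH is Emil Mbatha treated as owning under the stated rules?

31.658188%

By sibling attribution (R1), Emil Mbatha is treated as also owning Sven Mbatha's interest in Ironwood Manufacturing Inc, giving 44% + 56% = 100%.
By sibling attribution (R1), Emil Mbatha is treated as owning Sven Mbatha's 30% interest in Stonebridge Services GmbH.
Chain via Meridian Realty LP → Bluewater Textiles S.p.A. → Larkspur Mining NL (R2): 16% × 31% × 43% × 21% = 0.447888% of Stonebridge Services GmbH.
Chain via Ironwood Manufacturing Inc. → Brightpath Group plc → Northgate Energy Co. (R2): 100% × 49% × 13% × 19% = 1.2103% of Stonebridge Services GmbH.
Direct interest in Stonebridge Services GmbH: 30%.
Aggregating (R3): 0.447888% + 1.2103% + 30% = 31.658188%.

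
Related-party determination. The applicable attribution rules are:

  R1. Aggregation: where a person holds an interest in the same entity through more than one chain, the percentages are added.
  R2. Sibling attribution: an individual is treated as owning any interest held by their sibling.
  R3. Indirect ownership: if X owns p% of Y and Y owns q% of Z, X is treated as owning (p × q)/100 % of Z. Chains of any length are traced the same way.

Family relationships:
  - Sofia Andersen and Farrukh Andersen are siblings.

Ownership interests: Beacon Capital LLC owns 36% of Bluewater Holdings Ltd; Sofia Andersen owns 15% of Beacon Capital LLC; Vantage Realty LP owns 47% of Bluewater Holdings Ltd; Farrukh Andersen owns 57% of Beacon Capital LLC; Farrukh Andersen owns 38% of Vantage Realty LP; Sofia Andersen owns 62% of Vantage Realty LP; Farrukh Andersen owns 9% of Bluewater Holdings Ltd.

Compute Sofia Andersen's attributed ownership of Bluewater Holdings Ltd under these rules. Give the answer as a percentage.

81.92%

By sibling attribution (R2), Sofia Andersen is treated as also owning Farrukh Andersen's interest in Vantage Realty LP, giving 62% + 38% = 100%.
By sibling attribution (R2), Sofia Andersen is treated as also owning Farrukh Andersen's interest in Beacon Capital LLC, giving 15% + 57% = 72%.
By sibling attribution (R2), Sofia Andersen is treated as owning Farrukh Andersen's 9% interest in Bluewater Holdings Ltd.
Chain via Vantage Realty LP (R3): 100% × 47% = 47% of Bluewater Holdings Ltd.
Chain via Beacon Capital LLC (R3): 72% × 36% = 25.92% of Bluewater Holdings Ltd.
Direct interest in Bluewater Holdings Ltd: 9%.
Aggregating (R1): 47% + 25.92% + 9% = 81.92%.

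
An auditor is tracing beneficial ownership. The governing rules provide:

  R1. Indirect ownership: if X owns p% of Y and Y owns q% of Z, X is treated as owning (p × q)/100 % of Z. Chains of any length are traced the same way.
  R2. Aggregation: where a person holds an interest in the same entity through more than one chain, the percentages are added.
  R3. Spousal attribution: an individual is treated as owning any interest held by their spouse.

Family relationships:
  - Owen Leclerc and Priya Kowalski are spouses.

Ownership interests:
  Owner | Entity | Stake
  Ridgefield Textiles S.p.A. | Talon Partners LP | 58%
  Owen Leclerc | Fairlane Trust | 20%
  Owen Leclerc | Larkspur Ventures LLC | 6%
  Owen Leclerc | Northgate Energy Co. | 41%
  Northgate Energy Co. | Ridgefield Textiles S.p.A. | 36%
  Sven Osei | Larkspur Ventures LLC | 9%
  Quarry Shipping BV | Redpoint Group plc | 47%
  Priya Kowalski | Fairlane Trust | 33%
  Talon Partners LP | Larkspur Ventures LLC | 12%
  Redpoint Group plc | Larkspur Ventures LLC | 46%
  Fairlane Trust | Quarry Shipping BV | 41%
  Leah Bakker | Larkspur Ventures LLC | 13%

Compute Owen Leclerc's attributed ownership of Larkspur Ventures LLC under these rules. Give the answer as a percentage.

By spousal attribution (R3), Owen Leclerc is treated as also owning Priya Kowalski's interest in Fairlane Trust, giving 20% + 33% = 53%.
Chain via Fairlane Trust → Quarry Shipping BV → Redpoint Group plc (R1): 53% × 41% × 47% × 46% = 4.698026% of Larkspur Ventures LLC.
Chain via Northgate Energy Co. → Ridgefield Textiles S.p.A. → Talon Partners LP (R1): 41% × 36% × 58% × 12% = 1.027296% of Larkspur Ventures LLC.
Direct interest in Larkspur Ventures LLC: 6%.
Aggregating (R2): 4.698026% + 1.027296% + 6% = 11.725322%.

11.725322%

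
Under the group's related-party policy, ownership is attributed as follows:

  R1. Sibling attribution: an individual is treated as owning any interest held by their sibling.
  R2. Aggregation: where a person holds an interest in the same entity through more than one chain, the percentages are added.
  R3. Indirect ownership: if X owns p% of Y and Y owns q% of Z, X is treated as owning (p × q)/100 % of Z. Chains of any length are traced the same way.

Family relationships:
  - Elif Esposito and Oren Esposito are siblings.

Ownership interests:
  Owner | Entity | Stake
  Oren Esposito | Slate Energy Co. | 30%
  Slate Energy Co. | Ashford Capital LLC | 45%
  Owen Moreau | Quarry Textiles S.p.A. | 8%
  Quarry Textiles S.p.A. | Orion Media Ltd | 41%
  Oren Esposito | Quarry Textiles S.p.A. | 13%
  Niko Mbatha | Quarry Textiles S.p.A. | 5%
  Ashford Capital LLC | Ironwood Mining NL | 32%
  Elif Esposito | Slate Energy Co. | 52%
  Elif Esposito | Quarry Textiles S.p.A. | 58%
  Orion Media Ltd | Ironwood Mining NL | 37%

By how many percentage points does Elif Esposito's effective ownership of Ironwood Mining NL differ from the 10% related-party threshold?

12.5787

By sibling attribution (R1), Elif Esposito is treated as also owning Oren Esposito's interest in Quarry Textiles S.p.A, giving 58% + 13% = 71%.
By sibling attribution (R1), Elif Esposito is treated as also owning Oren Esposito's interest in Slate Energy Co, giving 52% + 30% = 82%.
Chain via Quarry Textiles S.p.A. → Orion Media Ltd (R3): 71% × 41% × 37% = 10.7707% of Ironwood Mining NL.
Chain via Slate Energy Co. → Ashford Capital LLC (R3): 82% × 45% × 32% = 11.808% of Ironwood Mining NL.
Aggregating (R2): 10.7707% + 11.808% = 22.5787%.
22.5787% exceeds the 10% threshold by 12.5787 percentage points.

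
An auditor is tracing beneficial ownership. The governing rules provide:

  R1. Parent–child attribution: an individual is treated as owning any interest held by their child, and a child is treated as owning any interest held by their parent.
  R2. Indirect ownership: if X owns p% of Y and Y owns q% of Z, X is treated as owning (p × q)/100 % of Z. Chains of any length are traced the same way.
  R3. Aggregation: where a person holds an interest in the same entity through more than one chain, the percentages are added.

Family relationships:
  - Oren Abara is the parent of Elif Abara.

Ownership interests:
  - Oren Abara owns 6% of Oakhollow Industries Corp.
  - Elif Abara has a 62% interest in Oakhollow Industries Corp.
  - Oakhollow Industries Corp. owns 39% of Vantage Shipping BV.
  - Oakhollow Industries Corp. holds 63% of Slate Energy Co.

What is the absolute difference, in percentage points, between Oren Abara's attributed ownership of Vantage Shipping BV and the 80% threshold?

By parent–child attribution (R1), Oren Abara is treated as also owning Elif Abara's interest in Oakhollow Industries Corp, giving 6% + 62% = 68%.
Chain via Oakhollow Industries Corp. (R2): 68% × 39% = 26.52% of Vantage Shipping BV.
26.52% falls short of the 80% threshold by 53.48 percentage points.

53.48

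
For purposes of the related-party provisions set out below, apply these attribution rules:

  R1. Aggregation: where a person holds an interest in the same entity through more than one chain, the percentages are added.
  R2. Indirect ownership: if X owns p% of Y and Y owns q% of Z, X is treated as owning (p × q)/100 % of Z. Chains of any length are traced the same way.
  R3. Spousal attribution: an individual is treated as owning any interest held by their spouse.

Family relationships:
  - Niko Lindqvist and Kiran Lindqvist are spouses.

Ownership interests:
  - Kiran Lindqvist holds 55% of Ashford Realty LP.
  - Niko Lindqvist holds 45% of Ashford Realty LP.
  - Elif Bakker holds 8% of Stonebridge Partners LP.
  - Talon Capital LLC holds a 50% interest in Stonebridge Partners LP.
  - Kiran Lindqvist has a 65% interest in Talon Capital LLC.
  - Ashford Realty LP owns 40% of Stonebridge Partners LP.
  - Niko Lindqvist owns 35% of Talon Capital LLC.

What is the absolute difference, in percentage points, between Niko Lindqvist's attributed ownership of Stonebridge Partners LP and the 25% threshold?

By spousal attribution (R3), Niko Lindqvist is treated as also owning Kiran Lindqvist's interest in Talon Capital LLC, giving 35% + 65% = 100%.
By spousal attribution (R3), Niko Lindqvist is treated as also owning Kiran Lindqvist's interest in Ashford Realty LP, giving 45% + 55% = 100%.
Chain via Talon Capital LLC (R2): 100% × 50% = 50% of Stonebridge Partners LP.
Chain via Ashford Realty LP (R2): 100% × 40% = 40% of Stonebridge Partners LP.
Aggregating (R1): 50% + 40% = 90%.
90% exceeds the 25% threshold by 65 percentage points.

65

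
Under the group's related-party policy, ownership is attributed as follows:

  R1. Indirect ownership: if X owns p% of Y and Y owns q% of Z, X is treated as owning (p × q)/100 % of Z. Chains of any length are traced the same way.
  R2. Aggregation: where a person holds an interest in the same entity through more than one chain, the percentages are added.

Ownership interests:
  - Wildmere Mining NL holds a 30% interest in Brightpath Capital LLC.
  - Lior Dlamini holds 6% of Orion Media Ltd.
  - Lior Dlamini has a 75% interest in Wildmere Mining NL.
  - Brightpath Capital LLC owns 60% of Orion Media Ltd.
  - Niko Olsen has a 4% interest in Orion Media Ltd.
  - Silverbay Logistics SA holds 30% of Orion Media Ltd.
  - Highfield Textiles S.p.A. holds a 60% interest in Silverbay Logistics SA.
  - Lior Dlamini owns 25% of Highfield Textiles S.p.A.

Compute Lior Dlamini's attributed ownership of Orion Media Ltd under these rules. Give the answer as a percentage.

Chain via Wildmere Mining NL → Brightpath Capital LLC (R1): 75% × 30% × 60% = 13.5% of Orion Media Ltd.
Chain via Highfield Textiles S.p.A. → Silverbay Logistics SA (R1): 25% × 60% × 30% = 4.5% of Orion Media Ltd.
Direct interest in Orion Media Ltd: 6%.
Aggregating (R2): 13.5% + 4.5% + 6% = 24%.

24%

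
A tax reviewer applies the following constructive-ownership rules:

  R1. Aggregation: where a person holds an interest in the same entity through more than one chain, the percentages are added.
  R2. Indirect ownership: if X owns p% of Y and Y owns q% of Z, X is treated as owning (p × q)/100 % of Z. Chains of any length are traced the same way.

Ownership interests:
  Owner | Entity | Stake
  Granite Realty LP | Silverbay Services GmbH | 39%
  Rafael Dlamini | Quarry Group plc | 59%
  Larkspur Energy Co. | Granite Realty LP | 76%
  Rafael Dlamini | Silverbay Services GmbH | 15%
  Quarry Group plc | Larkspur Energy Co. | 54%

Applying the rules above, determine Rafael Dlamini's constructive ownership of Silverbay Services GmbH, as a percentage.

24.443304%

Chain via Quarry Group plc → Larkspur Energy Co. → Granite Realty LP (R2): 59% × 54% × 76% × 39% = 9.443304% of Silverbay Services GmbH.
Direct interest in Silverbay Services GmbH: 15%.
Aggregating (R1): 9.443304% + 15% = 24.443304%.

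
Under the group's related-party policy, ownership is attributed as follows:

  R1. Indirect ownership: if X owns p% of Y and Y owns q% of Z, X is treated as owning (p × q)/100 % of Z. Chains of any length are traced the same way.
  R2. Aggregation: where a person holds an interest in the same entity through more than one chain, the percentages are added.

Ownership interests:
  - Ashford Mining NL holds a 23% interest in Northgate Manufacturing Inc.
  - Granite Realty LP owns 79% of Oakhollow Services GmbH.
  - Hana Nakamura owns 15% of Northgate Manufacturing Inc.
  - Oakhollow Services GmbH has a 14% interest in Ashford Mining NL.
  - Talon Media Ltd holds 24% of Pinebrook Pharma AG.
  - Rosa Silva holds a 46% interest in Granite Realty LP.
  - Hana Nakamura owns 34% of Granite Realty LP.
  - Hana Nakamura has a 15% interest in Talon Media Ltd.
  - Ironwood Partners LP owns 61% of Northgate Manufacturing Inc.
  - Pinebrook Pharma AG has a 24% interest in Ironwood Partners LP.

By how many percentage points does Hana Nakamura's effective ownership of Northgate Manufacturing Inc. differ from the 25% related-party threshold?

Chain via Granite Realty LP → Oakhollow Services GmbH → Ashford Mining NL (R1): 34% × 79% × 14% × 23% = 0.864892% of Northgate Manufacturing Inc.
Chain via Talon Media Ltd → Pinebrook Pharma AG → Ironwood Partners LP (R1): 15% × 24% × 24% × 61% = 0.52704% of Northgate Manufacturing Inc.
Direct interest in Northgate Manufacturing Inc: 15%.
Aggregating (R2): 0.864892% + 0.52704% + 15% = 16.391932%.
16.391932% falls short of the 25% threshold by 8.608068 percentage points.

8.608068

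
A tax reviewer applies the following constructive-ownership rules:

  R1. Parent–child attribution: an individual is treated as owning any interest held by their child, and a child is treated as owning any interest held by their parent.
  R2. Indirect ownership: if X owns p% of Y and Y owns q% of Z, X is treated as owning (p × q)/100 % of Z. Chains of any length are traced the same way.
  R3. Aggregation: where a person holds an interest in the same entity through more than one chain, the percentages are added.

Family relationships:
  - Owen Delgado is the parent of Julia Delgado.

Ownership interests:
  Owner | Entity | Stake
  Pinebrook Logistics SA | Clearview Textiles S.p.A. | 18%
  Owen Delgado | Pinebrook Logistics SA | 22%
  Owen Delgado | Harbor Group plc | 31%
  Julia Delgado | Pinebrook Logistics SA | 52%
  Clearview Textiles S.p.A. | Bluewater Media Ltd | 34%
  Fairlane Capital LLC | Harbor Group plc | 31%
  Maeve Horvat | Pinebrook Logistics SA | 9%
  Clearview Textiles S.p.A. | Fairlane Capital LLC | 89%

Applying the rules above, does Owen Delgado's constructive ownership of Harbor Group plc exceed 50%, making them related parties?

By parent–child attribution (R1), Owen Delgado is treated as also owning Julia Delgado's interest in Pinebrook Logistics SA, giving 22% + 52% = 74%.
Chain via Pinebrook Logistics SA → Clearview Textiles S.p.A. → Fairlane Capital LLC (R2): 74% × 18% × 89% × 31% = 3.674988% of Harbor Group plc.
Direct interest in Harbor Group plc: 31%.
Aggregating (R3): 3.674988% + 31% = 34.674988%.
34.674988% does not exceed the 50% threshold, so Owen is not a related party to Harbor Group plc.

No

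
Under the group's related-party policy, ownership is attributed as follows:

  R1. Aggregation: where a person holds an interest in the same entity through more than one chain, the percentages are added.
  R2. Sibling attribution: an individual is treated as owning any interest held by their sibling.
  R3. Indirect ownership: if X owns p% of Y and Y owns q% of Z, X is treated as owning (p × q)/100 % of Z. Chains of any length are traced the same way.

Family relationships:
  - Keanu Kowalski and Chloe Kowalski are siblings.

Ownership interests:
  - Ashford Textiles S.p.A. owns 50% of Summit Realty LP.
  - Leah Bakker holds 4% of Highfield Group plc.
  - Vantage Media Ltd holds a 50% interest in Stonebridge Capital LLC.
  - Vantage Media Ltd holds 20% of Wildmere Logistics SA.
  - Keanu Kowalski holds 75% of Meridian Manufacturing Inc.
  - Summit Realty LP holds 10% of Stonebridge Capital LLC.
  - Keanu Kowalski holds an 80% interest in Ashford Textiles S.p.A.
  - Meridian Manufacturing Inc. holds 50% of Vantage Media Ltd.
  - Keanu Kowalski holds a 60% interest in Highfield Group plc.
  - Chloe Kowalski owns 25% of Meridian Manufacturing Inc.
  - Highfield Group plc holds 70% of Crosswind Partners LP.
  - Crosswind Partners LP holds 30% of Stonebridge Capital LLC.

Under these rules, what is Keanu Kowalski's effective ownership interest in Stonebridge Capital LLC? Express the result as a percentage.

41.6%

By sibling attribution (R2), Keanu Kowalski is treated as also owning Chloe Kowalski's interest in Meridian Manufacturing Inc, giving 75% + 25% = 100%.
Chain via Ashford Textiles S.p.A. → Summit Realty LP (R3): 80% × 50% × 10% = 4% of Stonebridge Capital LLC.
Chain via Highfield Group plc → Crosswind Partners LP (R3): 60% × 70% × 30% = 12.6% of Stonebridge Capital LLC.
Chain via Meridian Manufacturing Inc. → Vantage Media Ltd (R3): 100% × 50% × 50% = 25% of Stonebridge Capital LLC.
Aggregating (R1): 4% + 12.6% + 25% = 41.6%.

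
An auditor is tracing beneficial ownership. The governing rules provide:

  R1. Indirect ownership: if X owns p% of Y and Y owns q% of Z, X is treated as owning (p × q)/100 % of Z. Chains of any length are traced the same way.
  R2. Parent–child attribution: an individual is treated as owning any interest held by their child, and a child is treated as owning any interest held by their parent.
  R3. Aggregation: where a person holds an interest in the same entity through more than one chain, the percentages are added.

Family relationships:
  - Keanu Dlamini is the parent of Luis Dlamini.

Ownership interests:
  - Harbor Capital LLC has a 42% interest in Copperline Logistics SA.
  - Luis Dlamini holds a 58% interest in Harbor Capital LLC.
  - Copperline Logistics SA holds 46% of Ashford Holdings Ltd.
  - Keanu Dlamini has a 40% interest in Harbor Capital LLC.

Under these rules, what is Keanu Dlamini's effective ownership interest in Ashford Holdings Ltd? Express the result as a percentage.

18.9336%

By parent–child attribution (R2), Keanu Dlamini is treated as also owning Luis Dlamini's interest in Harbor Capital LLC, giving 40% + 58% = 98%.
Chain via Harbor Capital LLC → Copperline Logistics SA (R1): 98% × 42% × 46% = 18.9336% of Ashford Holdings Ltd.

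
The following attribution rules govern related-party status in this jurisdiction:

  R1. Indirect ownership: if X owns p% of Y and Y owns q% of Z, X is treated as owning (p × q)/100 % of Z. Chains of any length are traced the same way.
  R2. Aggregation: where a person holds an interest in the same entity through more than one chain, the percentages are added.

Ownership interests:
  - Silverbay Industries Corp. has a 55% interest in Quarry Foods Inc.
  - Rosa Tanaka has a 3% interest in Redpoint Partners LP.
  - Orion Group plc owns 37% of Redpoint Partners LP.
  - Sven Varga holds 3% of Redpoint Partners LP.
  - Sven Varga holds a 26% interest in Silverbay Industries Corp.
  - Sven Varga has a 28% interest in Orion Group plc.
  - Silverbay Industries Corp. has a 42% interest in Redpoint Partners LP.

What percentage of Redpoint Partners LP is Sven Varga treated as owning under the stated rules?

Chain via Orion Group plc (R1): 28% × 37% = 10.36% of Redpoint Partners LP.
Chain via Silverbay Industries Corp. (R1): 26% × 42% = 10.92% of Redpoint Partners LP.
Direct interest in Redpoint Partners LP: 3%.
Aggregating (R2): 10.36% + 10.92% + 3% = 24.28%.

24.28%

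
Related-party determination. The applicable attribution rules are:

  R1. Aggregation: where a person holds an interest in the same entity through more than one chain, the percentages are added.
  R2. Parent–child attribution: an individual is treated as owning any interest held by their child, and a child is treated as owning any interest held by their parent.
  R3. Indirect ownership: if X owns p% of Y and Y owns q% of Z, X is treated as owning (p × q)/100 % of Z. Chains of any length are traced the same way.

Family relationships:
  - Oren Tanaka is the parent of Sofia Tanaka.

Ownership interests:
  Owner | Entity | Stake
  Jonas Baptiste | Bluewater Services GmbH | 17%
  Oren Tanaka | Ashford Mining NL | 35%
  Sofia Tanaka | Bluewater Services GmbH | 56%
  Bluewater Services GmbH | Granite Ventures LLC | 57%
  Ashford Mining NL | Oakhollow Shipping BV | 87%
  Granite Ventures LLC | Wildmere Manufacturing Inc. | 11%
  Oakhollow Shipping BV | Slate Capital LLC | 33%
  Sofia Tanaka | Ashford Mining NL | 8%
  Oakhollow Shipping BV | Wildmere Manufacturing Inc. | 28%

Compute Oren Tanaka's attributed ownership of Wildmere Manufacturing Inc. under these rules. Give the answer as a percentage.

13.986%

By parent–child attribution (R2), Oren Tanaka is treated as also owning Sofia Tanaka's interest in Ashford Mining NL, giving 35% + 8% = 43%.
By parent–child attribution (R2), Oren Tanaka is treated as owning Sofia Tanaka's 56% interest in Bluewater Services GmbH.
Chain via Ashford Mining NL → Oakhollow Shipping BV (R3): 43% × 87% × 28% = 10.4748% of Wildmere Manufacturing Inc.
Chain via Bluewater Services GmbH → Granite Ventures LLC (R3): 56% × 57% × 11% = 3.5112% of Wildmere Manufacturing Inc.
Aggregating (R1): 10.4748% + 3.5112% = 13.986%.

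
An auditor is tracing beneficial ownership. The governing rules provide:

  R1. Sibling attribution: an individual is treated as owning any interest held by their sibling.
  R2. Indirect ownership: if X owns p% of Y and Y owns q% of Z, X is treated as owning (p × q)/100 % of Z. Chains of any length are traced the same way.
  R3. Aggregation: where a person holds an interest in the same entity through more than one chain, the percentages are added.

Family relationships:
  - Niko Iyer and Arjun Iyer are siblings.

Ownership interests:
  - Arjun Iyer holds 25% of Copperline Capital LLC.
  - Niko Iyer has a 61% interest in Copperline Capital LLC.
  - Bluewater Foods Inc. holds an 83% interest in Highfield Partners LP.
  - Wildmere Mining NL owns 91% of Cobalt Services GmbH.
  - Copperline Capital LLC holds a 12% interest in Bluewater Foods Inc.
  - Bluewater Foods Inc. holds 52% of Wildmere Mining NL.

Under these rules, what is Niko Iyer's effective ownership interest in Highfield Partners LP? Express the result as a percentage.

8.5656%

By sibling attribution (R1), Niko Iyer is treated as also owning Arjun Iyer's interest in Copperline Capital LLC, giving 61% + 25% = 86%.
Chain via Copperline Capital LLC → Bluewater Foods Inc. (R2): 86% × 12% × 83% = 8.5656% of Highfield Partners LP.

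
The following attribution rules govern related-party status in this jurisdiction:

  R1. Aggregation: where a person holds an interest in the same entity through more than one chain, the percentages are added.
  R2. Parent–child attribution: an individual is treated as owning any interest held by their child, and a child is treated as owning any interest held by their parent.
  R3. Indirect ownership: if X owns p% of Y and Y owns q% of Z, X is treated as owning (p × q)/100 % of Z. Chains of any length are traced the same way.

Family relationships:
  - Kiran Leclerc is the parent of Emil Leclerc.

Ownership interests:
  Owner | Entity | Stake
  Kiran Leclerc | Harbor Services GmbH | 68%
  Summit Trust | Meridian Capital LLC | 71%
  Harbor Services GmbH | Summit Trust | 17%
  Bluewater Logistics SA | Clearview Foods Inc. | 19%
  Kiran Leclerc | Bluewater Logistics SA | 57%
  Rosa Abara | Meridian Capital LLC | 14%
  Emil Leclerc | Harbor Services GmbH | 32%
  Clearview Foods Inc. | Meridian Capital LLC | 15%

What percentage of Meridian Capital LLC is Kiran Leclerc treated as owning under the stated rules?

13.6945%

By parent–child attribution (R2), Kiran Leclerc is treated as also owning Emil Leclerc's interest in Harbor Services GmbH, giving 68% + 32% = 100%.
Chain via Harbor Services GmbH → Summit Trust (R3): 100% × 17% × 71% = 12.07% of Meridian Capital LLC.
Chain via Bluewater Logistics SA → Clearview Foods Inc. (R3): 57% × 19% × 15% = 1.6245% of Meridian Capital LLC.
Aggregating (R1): 12.07% + 1.6245% = 13.6945%.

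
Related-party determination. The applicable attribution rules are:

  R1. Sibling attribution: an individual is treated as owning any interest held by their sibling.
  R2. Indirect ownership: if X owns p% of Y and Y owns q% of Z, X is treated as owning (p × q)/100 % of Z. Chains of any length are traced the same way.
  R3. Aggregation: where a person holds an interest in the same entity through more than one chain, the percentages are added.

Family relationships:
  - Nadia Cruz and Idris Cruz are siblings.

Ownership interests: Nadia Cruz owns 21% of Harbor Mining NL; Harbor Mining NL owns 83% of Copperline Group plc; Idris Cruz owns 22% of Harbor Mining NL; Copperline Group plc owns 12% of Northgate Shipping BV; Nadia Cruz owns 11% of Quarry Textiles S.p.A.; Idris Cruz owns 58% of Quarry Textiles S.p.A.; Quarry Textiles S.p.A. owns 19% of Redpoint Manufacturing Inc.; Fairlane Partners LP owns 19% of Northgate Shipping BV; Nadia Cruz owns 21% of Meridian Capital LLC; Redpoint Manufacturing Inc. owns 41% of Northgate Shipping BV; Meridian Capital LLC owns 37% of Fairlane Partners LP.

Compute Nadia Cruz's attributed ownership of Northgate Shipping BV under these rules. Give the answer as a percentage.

By sibling attribution (R1), Nadia Cruz is treated as also owning Idris Cruz's interest in Quarry Textiles S.p.A, giving 11% + 58% = 69%.
By sibling attribution (R1), Nadia Cruz is treated as also owning Idris Cruz's interest in Harbor Mining NL, giving 21% + 22% = 43%.
Chain via Quarry Textiles S.p.A. → Redpoint Manufacturing Inc. (R2): 69% × 19% × 41% = 5.3751% of Northgate Shipping BV.
Chain via Meridian Capital LLC → Fairlane Partners LP (R2): 21% × 37% × 19% = 1.4763% of Northgate Shipping BV.
Chain via Harbor Mining NL → Copperline Group plc (R2): 43% × 83% × 12% = 4.2828% of Northgate Shipping BV.
Aggregating (R3): 5.3751% + 1.4763% + 4.2828% = 11.1342%.

11.1342%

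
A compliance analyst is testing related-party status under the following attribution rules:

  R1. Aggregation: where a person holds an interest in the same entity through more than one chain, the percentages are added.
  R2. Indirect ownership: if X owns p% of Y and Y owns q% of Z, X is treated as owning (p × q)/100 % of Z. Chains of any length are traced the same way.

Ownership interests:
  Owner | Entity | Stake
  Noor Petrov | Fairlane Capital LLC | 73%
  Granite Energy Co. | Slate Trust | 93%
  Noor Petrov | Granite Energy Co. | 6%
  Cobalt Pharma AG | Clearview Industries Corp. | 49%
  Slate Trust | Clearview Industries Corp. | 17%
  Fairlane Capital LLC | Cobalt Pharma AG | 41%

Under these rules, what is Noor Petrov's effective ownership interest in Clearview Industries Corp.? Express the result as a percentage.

Chain via Granite Energy Co. → Slate Trust (R2): 6% × 93% × 17% = 0.9486% of Clearview Industries Corp.
Chain via Fairlane Capital LLC → Cobalt Pharma AG (R2): 73% × 41% × 49% = 14.6657% of Clearview Industries Corp.
Aggregating (R1): 0.9486% + 14.6657% = 15.6143%.

15.6143%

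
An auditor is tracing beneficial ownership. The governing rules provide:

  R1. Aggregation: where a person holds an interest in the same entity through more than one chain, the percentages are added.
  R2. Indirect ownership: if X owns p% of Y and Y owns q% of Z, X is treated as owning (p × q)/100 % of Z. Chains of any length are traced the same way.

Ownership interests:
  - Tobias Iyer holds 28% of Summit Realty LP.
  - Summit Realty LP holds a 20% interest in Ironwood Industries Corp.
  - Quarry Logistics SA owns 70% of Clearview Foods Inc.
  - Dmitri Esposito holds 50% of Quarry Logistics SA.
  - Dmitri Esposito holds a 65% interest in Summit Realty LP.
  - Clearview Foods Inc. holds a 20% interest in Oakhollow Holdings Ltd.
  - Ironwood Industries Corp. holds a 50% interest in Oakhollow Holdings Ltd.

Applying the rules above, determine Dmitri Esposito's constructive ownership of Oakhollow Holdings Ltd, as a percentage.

Chain via Quarry Logistics SA → Clearview Foods Inc. (R2): 50% × 70% × 20% = 7% of Oakhollow Holdings Ltd.
Chain via Summit Realty LP → Ironwood Industries Corp. (R2): 65% × 20% × 50% = 6.5% of Oakhollow Holdings Ltd.
Aggregating (R1): 7% + 6.5% = 13.5%.

13.5%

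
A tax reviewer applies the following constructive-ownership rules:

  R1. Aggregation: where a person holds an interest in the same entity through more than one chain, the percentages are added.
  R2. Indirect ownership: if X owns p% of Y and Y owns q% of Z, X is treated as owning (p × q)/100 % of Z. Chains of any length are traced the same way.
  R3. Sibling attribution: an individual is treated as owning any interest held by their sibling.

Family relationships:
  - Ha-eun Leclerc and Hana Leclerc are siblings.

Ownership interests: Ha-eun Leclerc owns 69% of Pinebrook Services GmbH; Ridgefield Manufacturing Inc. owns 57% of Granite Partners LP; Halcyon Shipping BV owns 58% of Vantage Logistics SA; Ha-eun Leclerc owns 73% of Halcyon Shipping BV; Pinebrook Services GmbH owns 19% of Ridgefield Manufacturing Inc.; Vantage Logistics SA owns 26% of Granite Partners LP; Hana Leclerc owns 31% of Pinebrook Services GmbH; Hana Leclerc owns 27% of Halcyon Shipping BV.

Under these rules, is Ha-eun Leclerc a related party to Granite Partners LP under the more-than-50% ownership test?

By sibling attribution (R3), Ha-eun Leclerc is treated as also owning Hana Leclerc's interest in Pinebrook Services GmbH, giving 69% + 31% = 100%.
By sibling attribution (R3), Ha-eun Leclerc is treated as also owning Hana Leclerc's interest in Halcyon Shipping BV, giving 73% + 27% = 100%.
Chain via Pinebrook Services GmbH → Ridgefield Manufacturing Inc. (R2): 100% × 19% × 57% = 10.83% of Granite Partners LP.
Chain via Halcyon Shipping BV → Vantage Logistics SA (R2): 100% × 58% × 26% = 15.08% of Granite Partners LP.
Aggregating (R1): 10.83% + 15.08% = 25.91%.
25.91% does not exceed the 50% threshold, so Ha-eun is not a related party to Granite Partners LP.

No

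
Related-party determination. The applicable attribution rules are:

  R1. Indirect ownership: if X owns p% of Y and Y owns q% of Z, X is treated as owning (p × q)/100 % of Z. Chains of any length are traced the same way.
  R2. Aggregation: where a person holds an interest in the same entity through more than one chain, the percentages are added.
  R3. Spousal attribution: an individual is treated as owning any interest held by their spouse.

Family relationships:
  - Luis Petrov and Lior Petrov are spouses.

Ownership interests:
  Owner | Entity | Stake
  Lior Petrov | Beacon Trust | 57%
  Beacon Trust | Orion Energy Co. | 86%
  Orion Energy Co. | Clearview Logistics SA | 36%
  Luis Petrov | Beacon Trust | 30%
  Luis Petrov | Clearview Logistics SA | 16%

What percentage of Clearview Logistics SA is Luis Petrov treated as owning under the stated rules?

42.9352%

By spousal attribution (R3), Luis Petrov is treated as also owning Lior Petrov's interest in Beacon Trust, giving 30% + 57% = 87%.
Chain via Beacon Trust → Orion Energy Co. (R1): 87% × 86% × 36% = 26.9352% of Clearview Logistics SA.
Direct interest in Clearview Logistics SA: 16%.
Aggregating (R2): 26.9352% + 16% = 42.9352%.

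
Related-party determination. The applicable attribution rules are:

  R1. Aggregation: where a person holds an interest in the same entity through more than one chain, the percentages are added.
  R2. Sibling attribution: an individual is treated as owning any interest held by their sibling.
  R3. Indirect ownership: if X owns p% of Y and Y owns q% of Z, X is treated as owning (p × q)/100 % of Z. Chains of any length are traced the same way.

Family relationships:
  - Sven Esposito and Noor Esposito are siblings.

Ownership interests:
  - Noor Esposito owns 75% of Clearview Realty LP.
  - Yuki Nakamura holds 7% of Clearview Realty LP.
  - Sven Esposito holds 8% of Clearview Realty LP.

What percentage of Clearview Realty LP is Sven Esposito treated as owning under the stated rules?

83%

By sibling attribution (R2), Sven Esposito is treated as also owning Noor Esposito's interest in Clearview Realty LP, giving 8% + 75% = 83%.
Direct interest in Clearview Realty LP: 83%.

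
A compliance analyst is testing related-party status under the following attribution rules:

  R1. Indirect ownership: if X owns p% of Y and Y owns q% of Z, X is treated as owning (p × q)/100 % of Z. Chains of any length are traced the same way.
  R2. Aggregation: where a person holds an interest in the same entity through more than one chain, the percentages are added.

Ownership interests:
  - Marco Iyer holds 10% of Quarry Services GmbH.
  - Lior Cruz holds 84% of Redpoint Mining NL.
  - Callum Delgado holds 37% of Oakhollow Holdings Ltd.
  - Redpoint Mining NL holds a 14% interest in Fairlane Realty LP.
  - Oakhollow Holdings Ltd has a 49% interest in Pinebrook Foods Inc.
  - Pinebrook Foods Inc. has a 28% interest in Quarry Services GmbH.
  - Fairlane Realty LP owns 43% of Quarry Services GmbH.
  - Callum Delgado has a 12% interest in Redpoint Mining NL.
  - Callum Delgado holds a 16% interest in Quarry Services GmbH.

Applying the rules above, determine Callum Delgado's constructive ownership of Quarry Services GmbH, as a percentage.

Chain via Oakhollow Holdings Ltd → Pinebrook Foods Inc. (R1): 37% × 49% × 28% = 5.0764% of Quarry Services GmbH.
Chain via Redpoint Mining NL → Fairlane Realty LP (R1): 12% × 14% × 43% = 0.7224% of Quarry Services GmbH.
Direct interest in Quarry Services GmbH: 16%.
Aggregating (R2): 5.0764% + 0.7224% + 16% = 21.7988%.

21.7988%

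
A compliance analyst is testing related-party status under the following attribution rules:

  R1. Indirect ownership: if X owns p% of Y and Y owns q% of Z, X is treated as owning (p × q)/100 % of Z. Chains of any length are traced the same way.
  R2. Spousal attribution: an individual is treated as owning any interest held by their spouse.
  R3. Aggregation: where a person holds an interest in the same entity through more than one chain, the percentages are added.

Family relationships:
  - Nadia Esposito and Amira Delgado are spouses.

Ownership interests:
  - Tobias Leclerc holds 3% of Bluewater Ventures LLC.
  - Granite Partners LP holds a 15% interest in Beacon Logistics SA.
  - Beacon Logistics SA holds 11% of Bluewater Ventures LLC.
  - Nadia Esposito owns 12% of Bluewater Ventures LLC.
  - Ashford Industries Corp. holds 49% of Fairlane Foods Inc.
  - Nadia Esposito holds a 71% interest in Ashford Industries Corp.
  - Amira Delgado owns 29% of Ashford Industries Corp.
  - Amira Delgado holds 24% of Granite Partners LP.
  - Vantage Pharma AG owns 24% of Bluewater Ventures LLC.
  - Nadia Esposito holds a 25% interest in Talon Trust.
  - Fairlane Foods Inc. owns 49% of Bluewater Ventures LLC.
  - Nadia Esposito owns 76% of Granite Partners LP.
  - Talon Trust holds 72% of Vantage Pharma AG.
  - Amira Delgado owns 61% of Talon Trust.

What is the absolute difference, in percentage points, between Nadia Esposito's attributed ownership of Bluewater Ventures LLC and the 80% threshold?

By spousal attribution (R2), Nadia Esposito is treated as also owning Amira Delgado's interest in Granite Partners LP, giving 76% + 24% = 100%.
By spousal attribution (R2), Nadia Esposito is treated as also owning Amira Delgado's interest in Talon Trust, giving 25% + 61% = 86%.
By spousal attribution (R2), Nadia Esposito is treated as also owning Amira Delgado's interest in Ashford Industries Corp, giving 71% + 29% = 100%.
Chain via Granite Partners LP → Beacon Logistics SA (R1): 100% × 15% × 11% = 1.65% of Bluewater Ventures LLC.
Chain via Talon Trust → Vantage Pharma AG (R1): 86% × 72% × 24% = 14.8608% of Bluewater Ventures LLC.
Chain via Ashford Industries Corp. → Fairlane Foods Inc. (R1): 100% × 49% × 49% = 24.01% of Bluewater Ventures LLC.
Direct interest in Bluewater Ventures LLC: 12%.
Aggregating (R3): 1.65% + 14.8608% + 24.01% + 12% = 52.5208%.
52.5208% falls short of the 80% threshold by 27.4792 percentage points.

27.4792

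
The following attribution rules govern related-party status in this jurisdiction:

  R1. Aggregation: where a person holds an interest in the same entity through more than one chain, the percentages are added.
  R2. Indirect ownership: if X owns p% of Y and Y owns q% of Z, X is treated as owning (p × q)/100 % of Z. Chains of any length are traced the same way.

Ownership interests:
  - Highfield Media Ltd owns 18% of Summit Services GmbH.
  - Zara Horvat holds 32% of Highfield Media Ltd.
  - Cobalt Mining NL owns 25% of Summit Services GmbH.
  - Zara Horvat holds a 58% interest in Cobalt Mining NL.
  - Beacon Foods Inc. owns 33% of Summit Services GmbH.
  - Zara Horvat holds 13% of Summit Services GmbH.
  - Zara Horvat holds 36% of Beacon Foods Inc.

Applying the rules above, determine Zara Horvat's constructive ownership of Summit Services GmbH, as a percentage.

Chain via Beacon Foods Inc. (R2): 36% × 33% = 11.88% of Summit Services GmbH.
Chain via Highfield Media Ltd (R2): 32% × 18% = 5.76% of Summit Services GmbH.
Chain via Cobalt Mining NL (R2): 58% × 25% = 14.5% of Summit Services GmbH.
Direct interest in Summit Services GmbH: 13%.
Aggregating (R1): 11.88% + 5.76% + 14.5% + 13% = 45.14%.

45.14%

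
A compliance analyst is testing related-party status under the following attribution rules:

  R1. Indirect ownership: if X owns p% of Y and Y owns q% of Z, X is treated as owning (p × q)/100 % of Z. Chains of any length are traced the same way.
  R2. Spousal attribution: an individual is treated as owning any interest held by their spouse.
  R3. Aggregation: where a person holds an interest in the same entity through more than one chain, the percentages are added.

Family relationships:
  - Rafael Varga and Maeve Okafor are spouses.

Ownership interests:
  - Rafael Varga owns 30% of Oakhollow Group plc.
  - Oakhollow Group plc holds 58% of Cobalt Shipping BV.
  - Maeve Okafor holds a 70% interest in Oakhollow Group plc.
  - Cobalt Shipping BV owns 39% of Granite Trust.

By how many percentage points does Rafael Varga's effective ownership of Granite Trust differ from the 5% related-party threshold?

By spousal attribution (R2), Rafael Varga is treated as also owning Maeve Okafor's interest in Oakhollow Group plc, giving 30% + 70% = 100%.
Chain via Oakhollow Group plc → Cobalt Shipping BV (R1): 100% × 58% × 39% = 22.62% of Granite Trust.
22.62% exceeds the 5% threshold by 17.62 percentage points.

17.62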